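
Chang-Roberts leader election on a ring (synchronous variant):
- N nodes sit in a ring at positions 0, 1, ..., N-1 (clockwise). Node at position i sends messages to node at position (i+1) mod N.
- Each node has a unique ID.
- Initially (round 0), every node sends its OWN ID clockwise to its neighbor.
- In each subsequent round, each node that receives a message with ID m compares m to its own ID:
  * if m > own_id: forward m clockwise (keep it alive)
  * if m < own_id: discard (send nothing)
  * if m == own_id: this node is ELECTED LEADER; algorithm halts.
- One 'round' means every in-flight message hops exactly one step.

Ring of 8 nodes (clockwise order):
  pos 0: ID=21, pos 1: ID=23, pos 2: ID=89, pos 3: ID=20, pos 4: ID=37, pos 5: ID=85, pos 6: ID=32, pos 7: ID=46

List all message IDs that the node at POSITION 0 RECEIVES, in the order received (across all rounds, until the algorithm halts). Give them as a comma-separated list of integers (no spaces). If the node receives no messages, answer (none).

Round 1: pos1(id23) recv 21: drop; pos2(id89) recv 23: drop; pos3(id20) recv 89: fwd; pos4(id37) recv 20: drop; pos5(id85) recv 37: drop; pos6(id32) recv 85: fwd; pos7(id46) recv 32: drop; pos0(id21) recv 46: fwd
Round 2: pos4(id37) recv 89: fwd; pos7(id46) recv 85: fwd; pos1(id23) recv 46: fwd
Round 3: pos5(id85) recv 89: fwd; pos0(id21) recv 85: fwd; pos2(id89) recv 46: drop
Round 4: pos6(id32) recv 89: fwd; pos1(id23) recv 85: fwd
Round 5: pos7(id46) recv 89: fwd; pos2(id89) recv 85: drop
Round 6: pos0(id21) recv 89: fwd
Round 7: pos1(id23) recv 89: fwd
Round 8: pos2(id89) recv 89: ELECTED

Answer: 46,85,89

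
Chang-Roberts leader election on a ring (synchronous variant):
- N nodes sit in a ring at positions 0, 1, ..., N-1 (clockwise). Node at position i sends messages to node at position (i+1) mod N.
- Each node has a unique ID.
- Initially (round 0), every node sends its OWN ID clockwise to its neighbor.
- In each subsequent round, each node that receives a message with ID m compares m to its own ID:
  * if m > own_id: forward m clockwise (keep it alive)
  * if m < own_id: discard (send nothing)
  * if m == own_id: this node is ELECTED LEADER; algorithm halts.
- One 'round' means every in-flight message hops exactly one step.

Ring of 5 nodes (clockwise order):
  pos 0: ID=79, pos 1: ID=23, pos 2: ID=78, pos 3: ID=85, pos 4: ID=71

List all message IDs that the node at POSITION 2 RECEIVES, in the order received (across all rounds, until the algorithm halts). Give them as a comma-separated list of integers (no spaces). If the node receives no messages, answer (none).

Round 1: pos1(id23) recv 79: fwd; pos2(id78) recv 23: drop; pos3(id85) recv 78: drop; pos4(id71) recv 85: fwd; pos0(id79) recv 71: drop
Round 2: pos2(id78) recv 79: fwd; pos0(id79) recv 85: fwd
Round 3: pos3(id85) recv 79: drop; pos1(id23) recv 85: fwd
Round 4: pos2(id78) recv 85: fwd
Round 5: pos3(id85) recv 85: ELECTED

Answer: 23,79,85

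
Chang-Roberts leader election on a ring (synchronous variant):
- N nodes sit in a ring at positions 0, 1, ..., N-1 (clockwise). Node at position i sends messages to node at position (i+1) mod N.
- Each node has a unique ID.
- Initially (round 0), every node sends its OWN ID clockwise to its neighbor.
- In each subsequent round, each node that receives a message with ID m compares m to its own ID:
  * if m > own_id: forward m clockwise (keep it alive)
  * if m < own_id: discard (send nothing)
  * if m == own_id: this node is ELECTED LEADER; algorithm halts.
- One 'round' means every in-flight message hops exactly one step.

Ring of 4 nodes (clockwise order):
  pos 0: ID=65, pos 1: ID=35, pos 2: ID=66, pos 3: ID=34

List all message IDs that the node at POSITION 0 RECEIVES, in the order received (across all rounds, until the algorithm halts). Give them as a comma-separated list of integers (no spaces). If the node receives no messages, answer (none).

Round 1: pos1(id35) recv 65: fwd; pos2(id66) recv 35: drop; pos3(id34) recv 66: fwd; pos0(id65) recv 34: drop
Round 2: pos2(id66) recv 65: drop; pos0(id65) recv 66: fwd
Round 3: pos1(id35) recv 66: fwd
Round 4: pos2(id66) recv 66: ELECTED

Answer: 34,66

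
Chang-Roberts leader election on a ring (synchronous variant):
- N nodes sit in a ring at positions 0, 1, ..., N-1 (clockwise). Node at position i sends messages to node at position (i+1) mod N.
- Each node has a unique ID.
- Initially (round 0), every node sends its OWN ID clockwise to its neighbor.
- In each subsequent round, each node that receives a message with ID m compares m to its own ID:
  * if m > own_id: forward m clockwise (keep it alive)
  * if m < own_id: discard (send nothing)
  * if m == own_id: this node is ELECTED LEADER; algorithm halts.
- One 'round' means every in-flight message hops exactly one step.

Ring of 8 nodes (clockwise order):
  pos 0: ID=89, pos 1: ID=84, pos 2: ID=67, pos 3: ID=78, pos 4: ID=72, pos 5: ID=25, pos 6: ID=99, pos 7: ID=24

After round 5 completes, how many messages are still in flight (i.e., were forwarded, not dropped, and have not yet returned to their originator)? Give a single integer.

Round 1: pos1(id84) recv 89: fwd; pos2(id67) recv 84: fwd; pos3(id78) recv 67: drop; pos4(id72) recv 78: fwd; pos5(id25) recv 72: fwd; pos6(id99) recv 25: drop; pos7(id24) recv 99: fwd; pos0(id89) recv 24: drop
Round 2: pos2(id67) recv 89: fwd; pos3(id78) recv 84: fwd; pos5(id25) recv 78: fwd; pos6(id99) recv 72: drop; pos0(id89) recv 99: fwd
Round 3: pos3(id78) recv 89: fwd; pos4(id72) recv 84: fwd; pos6(id99) recv 78: drop; pos1(id84) recv 99: fwd
Round 4: pos4(id72) recv 89: fwd; pos5(id25) recv 84: fwd; pos2(id67) recv 99: fwd
Round 5: pos5(id25) recv 89: fwd; pos6(id99) recv 84: drop; pos3(id78) recv 99: fwd
After round 5: 2 messages still in flight

Answer: 2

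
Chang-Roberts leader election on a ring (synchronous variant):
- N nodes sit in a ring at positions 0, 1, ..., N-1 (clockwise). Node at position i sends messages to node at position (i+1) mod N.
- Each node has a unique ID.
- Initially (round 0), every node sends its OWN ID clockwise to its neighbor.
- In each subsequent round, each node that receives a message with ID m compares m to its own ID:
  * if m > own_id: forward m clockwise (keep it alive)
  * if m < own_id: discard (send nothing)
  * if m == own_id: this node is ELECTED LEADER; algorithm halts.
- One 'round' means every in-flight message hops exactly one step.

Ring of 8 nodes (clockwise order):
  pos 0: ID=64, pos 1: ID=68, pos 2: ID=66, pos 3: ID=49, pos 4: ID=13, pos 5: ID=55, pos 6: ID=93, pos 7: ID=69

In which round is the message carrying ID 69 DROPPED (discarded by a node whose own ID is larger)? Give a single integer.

Answer: 7

Derivation:
Round 1: pos1(id68) recv 64: drop; pos2(id66) recv 68: fwd; pos3(id49) recv 66: fwd; pos4(id13) recv 49: fwd; pos5(id55) recv 13: drop; pos6(id93) recv 55: drop; pos7(id69) recv 93: fwd; pos0(id64) recv 69: fwd
Round 2: pos3(id49) recv 68: fwd; pos4(id13) recv 66: fwd; pos5(id55) recv 49: drop; pos0(id64) recv 93: fwd; pos1(id68) recv 69: fwd
Round 3: pos4(id13) recv 68: fwd; pos5(id55) recv 66: fwd; pos1(id68) recv 93: fwd; pos2(id66) recv 69: fwd
Round 4: pos5(id55) recv 68: fwd; pos6(id93) recv 66: drop; pos2(id66) recv 93: fwd; pos3(id49) recv 69: fwd
Round 5: pos6(id93) recv 68: drop; pos3(id49) recv 93: fwd; pos4(id13) recv 69: fwd
Round 6: pos4(id13) recv 93: fwd; pos5(id55) recv 69: fwd
Round 7: pos5(id55) recv 93: fwd; pos6(id93) recv 69: drop
Round 8: pos6(id93) recv 93: ELECTED
Message ID 69 originates at pos 7; dropped at pos 6 in round 7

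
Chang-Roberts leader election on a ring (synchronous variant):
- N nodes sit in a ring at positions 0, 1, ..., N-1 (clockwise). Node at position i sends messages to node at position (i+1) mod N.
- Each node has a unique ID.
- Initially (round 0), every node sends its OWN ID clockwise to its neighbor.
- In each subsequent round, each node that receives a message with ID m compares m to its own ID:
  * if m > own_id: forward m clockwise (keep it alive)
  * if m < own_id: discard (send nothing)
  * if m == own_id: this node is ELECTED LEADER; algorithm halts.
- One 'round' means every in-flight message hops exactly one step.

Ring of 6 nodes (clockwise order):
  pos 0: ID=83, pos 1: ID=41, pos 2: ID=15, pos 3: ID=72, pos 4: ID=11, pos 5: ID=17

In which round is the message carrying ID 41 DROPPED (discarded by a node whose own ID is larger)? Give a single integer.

Round 1: pos1(id41) recv 83: fwd; pos2(id15) recv 41: fwd; pos3(id72) recv 15: drop; pos4(id11) recv 72: fwd; pos5(id17) recv 11: drop; pos0(id83) recv 17: drop
Round 2: pos2(id15) recv 83: fwd; pos3(id72) recv 41: drop; pos5(id17) recv 72: fwd
Round 3: pos3(id72) recv 83: fwd; pos0(id83) recv 72: drop
Round 4: pos4(id11) recv 83: fwd
Round 5: pos5(id17) recv 83: fwd
Round 6: pos0(id83) recv 83: ELECTED
Message ID 41 originates at pos 1; dropped at pos 3 in round 2

Answer: 2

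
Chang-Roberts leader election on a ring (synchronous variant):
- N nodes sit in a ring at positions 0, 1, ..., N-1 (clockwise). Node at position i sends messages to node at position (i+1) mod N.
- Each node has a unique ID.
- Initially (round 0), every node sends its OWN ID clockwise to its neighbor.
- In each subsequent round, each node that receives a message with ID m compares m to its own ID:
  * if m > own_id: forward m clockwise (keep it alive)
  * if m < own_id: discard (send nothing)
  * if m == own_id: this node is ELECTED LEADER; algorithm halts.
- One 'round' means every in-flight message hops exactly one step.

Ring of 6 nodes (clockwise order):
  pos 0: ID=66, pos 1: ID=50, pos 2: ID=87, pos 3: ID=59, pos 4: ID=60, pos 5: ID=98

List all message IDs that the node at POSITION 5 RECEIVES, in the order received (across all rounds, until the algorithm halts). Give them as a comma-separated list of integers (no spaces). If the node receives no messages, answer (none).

Round 1: pos1(id50) recv 66: fwd; pos2(id87) recv 50: drop; pos3(id59) recv 87: fwd; pos4(id60) recv 59: drop; pos5(id98) recv 60: drop; pos0(id66) recv 98: fwd
Round 2: pos2(id87) recv 66: drop; pos4(id60) recv 87: fwd; pos1(id50) recv 98: fwd
Round 3: pos5(id98) recv 87: drop; pos2(id87) recv 98: fwd
Round 4: pos3(id59) recv 98: fwd
Round 5: pos4(id60) recv 98: fwd
Round 6: pos5(id98) recv 98: ELECTED

Answer: 60,87,98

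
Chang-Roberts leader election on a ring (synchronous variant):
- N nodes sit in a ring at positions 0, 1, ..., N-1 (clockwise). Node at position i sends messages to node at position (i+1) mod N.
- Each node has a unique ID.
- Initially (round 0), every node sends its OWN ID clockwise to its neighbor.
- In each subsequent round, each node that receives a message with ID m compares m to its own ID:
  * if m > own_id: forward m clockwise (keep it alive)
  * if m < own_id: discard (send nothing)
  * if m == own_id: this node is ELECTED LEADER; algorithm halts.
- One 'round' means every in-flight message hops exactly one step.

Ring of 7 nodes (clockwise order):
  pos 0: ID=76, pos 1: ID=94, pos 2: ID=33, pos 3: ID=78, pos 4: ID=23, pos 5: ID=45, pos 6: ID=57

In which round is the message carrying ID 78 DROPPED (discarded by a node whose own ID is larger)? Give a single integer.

Round 1: pos1(id94) recv 76: drop; pos2(id33) recv 94: fwd; pos3(id78) recv 33: drop; pos4(id23) recv 78: fwd; pos5(id45) recv 23: drop; pos6(id57) recv 45: drop; pos0(id76) recv 57: drop
Round 2: pos3(id78) recv 94: fwd; pos5(id45) recv 78: fwd
Round 3: pos4(id23) recv 94: fwd; pos6(id57) recv 78: fwd
Round 4: pos5(id45) recv 94: fwd; pos0(id76) recv 78: fwd
Round 5: pos6(id57) recv 94: fwd; pos1(id94) recv 78: drop
Round 6: pos0(id76) recv 94: fwd
Round 7: pos1(id94) recv 94: ELECTED
Message ID 78 originates at pos 3; dropped at pos 1 in round 5

Answer: 5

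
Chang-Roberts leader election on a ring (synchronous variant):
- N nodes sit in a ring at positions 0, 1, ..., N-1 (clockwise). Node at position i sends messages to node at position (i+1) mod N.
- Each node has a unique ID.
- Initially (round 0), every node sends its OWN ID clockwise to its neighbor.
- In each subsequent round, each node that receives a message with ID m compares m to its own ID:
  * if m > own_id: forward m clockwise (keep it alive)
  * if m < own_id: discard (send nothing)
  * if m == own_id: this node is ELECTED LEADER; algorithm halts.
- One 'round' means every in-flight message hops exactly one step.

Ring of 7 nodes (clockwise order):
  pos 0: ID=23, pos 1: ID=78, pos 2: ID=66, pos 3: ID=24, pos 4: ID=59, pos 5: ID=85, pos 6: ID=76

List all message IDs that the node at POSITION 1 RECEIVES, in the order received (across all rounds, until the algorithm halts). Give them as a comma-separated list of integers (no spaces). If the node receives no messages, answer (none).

Round 1: pos1(id78) recv 23: drop; pos2(id66) recv 78: fwd; pos3(id24) recv 66: fwd; pos4(id59) recv 24: drop; pos5(id85) recv 59: drop; pos6(id76) recv 85: fwd; pos0(id23) recv 76: fwd
Round 2: pos3(id24) recv 78: fwd; pos4(id59) recv 66: fwd; pos0(id23) recv 85: fwd; pos1(id78) recv 76: drop
Round 3: pos4(id59) recv 78: fwd; pos5(id85) recv 66: drop; pos1(id78) recv 85: fwd
Round 4: pos5(id85) recv 78: drop; pos2(id66) recv 85: fwd
Round 5: pos3(id24) recv 85: fwd
Round 6: pos4(id59) recv 85: fwd
Round 7: pos5(id85) recv 85: ELECTED

Answer: 23,76,85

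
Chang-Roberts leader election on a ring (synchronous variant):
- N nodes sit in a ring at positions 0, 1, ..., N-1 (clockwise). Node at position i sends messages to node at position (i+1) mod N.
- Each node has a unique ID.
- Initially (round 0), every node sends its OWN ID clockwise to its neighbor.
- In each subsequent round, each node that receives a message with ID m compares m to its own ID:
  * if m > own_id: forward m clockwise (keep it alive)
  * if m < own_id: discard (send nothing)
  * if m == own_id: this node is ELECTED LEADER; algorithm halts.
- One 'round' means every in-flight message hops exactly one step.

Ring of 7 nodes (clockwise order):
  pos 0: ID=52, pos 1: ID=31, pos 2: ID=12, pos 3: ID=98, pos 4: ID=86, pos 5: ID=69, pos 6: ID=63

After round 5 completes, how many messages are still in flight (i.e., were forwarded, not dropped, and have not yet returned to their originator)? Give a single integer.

Answer: 2

Derivation:
Round 1: pos1(id31) recv 52: fwd; pos2(id12) recv 31: fwd; pos3(id98) recv 12: drop; pos4(id86) recv 98: fwd; pos5(id69) recv 86: fwd; pos6(id63) recv 69: fwd; pos0(id52) recv 63: fwd
Round 2: pos2(id12) recv 52: fwd; pos3(id98) recv 31: drop; pos5(id69) recv 98: fwd; pos6(id63) recv 86: fwd; pos0(id52) recv 69: fwd; pos1(id31) recv 63: fwd
Round 3: pos3(id98) recv 52: drop; pos6(id63) recv 98: fwd; pos0(id52) recv 86: fwd; pos1(id31) recv 69: fwd; pos2(id12) recv 63: fwd
Round 4: pos0(id52) recv 98: fwd; pos1(id31) recv 86: fwd; pos2(id12) recv 69: fwd; pos3(id98) recv 63: drop
Round 5: pos1(id31) recv 98: fwd; pos2(id12) recv 86: fwd; pos3(id98) recv 69: drop
After round 5: 2 messages still in flight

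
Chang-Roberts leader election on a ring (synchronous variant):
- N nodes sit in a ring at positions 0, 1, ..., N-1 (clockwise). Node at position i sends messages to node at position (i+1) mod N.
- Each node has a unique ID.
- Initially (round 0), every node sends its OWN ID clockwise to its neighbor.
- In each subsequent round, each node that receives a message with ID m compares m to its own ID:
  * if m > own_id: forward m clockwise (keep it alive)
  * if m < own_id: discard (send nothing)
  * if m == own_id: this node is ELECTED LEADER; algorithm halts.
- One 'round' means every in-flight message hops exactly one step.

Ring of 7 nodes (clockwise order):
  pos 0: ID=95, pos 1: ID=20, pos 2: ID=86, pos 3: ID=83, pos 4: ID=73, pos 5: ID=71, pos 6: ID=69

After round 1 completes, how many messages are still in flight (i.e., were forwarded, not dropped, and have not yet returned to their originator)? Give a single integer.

Answer: 5

Derivation:
Round 1: pos1(id20) recv 95: fwd; pos2(id86) recv 20: drop; pos3(id83) recv 86: fwd; pos4(id73) recv 83: fwd; pos5(id71) recv 73: fwd; pos6(id69) recv 71: fwd; pos0(id95) recv 69: drop
After round 1: 5 messages still in flight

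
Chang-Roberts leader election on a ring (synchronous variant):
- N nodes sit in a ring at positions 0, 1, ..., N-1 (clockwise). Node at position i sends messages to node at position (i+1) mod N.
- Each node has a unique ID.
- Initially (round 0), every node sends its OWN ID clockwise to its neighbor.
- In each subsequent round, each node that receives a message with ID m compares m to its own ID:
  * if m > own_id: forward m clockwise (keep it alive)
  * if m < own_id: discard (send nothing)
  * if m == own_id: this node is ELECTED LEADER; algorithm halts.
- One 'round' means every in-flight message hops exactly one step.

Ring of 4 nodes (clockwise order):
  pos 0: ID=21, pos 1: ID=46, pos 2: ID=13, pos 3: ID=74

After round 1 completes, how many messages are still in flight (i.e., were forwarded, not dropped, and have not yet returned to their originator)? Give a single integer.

Answer: 2

Derivation:
Round 1: pos1(id46) recv 21: drop; pos2(id13) recv 46: fwd; pos3(id74) recv 13: drop; pos0(id21) recv 74: fwd
After round 1: 2 messages still in flight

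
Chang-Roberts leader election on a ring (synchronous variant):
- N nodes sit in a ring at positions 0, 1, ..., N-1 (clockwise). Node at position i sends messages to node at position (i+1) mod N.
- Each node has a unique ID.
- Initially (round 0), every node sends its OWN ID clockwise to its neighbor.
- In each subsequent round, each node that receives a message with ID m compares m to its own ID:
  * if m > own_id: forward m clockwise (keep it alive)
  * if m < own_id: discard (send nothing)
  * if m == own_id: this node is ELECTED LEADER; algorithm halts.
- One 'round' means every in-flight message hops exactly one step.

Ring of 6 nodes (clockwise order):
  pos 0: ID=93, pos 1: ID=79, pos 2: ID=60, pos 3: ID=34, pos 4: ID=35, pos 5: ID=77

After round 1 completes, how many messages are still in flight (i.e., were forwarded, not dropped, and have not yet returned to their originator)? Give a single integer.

Round 1: pos1(id79) recv 93: fwd; pos2(id60) recv 79: fwd; pos3(id34) recv 60: fwd; pos4(id35) recv 34: drop; pos5(id77) recv 35: drop; pos0(id93) recv 77: drop
After round 1: 3 messages still in flight

Answer: 3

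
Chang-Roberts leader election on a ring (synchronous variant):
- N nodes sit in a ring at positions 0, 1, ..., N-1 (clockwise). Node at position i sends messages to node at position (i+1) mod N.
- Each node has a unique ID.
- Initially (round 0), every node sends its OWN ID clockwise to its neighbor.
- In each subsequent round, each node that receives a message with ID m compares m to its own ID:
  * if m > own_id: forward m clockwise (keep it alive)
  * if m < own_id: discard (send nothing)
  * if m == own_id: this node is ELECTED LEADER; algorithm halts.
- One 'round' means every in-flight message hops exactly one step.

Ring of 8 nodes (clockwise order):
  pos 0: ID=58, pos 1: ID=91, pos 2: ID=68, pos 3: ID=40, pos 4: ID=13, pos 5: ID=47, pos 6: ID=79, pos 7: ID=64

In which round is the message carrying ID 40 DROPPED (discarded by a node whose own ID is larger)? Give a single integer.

Answer: 2

Derivation:
Round 1: pos1(id91) recv 58: drop; pos2(id68) recv 91: fwd; pos3(id40) recv 68: fwd; pos4(id13) recv 40: fwd; pos5(id47) recv 13: drop; pos6(id79) recv 47: drop; pos7(id64) recv 79: fwd; pos0(id58) recv 64: fwd
Round 2: pos3(id40) recv 91: fwd; pos4(id13) recv 68: fwd; pos5(id47) recv 40: drop; pos0(id58) recv 79: fwd; pos1(id91) recv 64: drop
Round 3: pos4(id13) recv 91: fwd; pos5(id47) recv 68: fwd; pos1(id91) recv 79: drop
Round 4: pos5(id47) recv 91: fwd; pos6(id79) recv 68: drop
Round 5: pos6(id79) recv 91: fwd
Round 6: pos7(id64) recv 91: fwd
Round 7: pos0(id58) recv 91: fwd
Round 8: pos1(id91) recv 91: ELECTED
Message ID 40 originates at pos 3; dropped at pos 5 in round 2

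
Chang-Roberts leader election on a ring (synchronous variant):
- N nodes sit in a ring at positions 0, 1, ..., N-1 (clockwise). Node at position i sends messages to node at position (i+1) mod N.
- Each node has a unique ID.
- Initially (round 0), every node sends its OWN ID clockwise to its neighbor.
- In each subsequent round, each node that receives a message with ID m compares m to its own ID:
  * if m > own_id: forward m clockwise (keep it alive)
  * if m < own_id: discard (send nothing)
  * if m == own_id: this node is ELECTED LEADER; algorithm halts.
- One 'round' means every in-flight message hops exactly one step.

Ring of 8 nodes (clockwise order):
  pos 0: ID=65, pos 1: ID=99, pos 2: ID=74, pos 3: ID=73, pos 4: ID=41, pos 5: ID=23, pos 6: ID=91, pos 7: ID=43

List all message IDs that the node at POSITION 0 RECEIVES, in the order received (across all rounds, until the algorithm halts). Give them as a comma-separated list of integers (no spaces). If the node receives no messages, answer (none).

Answer: 43,91,99

Derivation:
Round 1: pos1(id99) recv 65: drop; pos2(id74) recv 99: fwd; pos3(id73) recv 74: fwd; pos4(id41) recv 73: fwd; pos5(id23) recv 41: fwd; pos6(id91) recv 23: drop; pos7(id43) recv 91: fwd; pos0(id65) recv 43: drop
Round 2: pos3(id73) recv 99: fwd; pos4(id41) recv 74: fwd; pos5(id23) recv 73: fwd; pos6(id91) recv 41: drop; pos0(id65) recv 91: fwd
Round 3: pos4(id41) recv 99: fwd; pos5(id23) recv 74: fwd; pos6(id91) recv 73: drop; pos1(id99) recv 91: drop
Round 4: pos5(id23) recv 99: fwd; pos6(id91) recv 74: drop
Round 5: pos6(id91) recv 99: fwd
Round 6: pos7(id43) recv 99: fwd
Round 7: pos0(id65) recv 99: fwd
Round 8: pos1(id99) recv 99: ELECTED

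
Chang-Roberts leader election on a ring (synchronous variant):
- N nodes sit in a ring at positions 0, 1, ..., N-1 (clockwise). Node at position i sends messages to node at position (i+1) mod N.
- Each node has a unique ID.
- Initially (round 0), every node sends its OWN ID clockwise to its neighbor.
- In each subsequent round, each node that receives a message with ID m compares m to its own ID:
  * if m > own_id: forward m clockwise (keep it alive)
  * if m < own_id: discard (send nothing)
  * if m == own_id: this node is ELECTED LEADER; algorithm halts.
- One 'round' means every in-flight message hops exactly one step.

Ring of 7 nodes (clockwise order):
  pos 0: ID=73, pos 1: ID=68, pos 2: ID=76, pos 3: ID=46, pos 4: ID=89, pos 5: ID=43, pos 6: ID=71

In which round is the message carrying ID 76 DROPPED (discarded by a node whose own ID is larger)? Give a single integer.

Answer: 2

Derivation:
Round 1: pos1(id68) recv 73: fwd; pos2(id76) recv 68: drop; pos3(id46) recv 76: fwd; pos4(id89) recv 46: drop; pos5(id43) recv 89: fwd; pos6(id71) recv 43: drop; pos0(id73) recv 71: drop
Round 2: pos2(id76) recv 73: drop; pos4(id89) recv 76: drop; pos6(id71) recv 89: fwd
Round 3: pos0(id73) recv 89: fwd
Round 4: pos1(id68) recv 89: fwd
Round 5: pos2(id76) recv 89: fwd
Round 6: pos3(id46) recv 89: fwd
Round 7: pos4(id89) recv 89: ELECTED
Message ID 76 originates at pos 2; dropped at pos 4 in round 2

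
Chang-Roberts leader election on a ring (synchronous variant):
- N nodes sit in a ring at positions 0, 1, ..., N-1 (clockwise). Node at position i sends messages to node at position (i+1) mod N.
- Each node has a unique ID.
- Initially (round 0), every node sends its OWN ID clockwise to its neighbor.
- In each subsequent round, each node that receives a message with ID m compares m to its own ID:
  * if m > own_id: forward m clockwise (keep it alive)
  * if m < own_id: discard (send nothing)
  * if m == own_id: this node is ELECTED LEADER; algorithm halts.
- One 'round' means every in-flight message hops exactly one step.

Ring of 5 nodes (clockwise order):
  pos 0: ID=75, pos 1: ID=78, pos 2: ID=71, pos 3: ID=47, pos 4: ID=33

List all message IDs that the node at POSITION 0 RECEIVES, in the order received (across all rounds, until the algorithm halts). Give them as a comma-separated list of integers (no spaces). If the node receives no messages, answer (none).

Answer: 33,47,71,78

Derivation:
Round 1: pos1(id78) recv 75: drop; pos2(id71) recv 78: fwd; pos3(id47) recv 71: fwd; pos4(id33) recv 47: fwd; pos0(id75) recv 33: drop
Round 2: pos3(id47) recv 78: fwd; pos4(id33) recv 71: fwd; pos0(id75) recv 47: drop
Round 3: pos4(id33) recv 78: fwd; pos0(id75) recv 71: drop
Round 4: pos0(id75) recv 78: fwd
Round 5: pos1(id78) recv 78: ELECTED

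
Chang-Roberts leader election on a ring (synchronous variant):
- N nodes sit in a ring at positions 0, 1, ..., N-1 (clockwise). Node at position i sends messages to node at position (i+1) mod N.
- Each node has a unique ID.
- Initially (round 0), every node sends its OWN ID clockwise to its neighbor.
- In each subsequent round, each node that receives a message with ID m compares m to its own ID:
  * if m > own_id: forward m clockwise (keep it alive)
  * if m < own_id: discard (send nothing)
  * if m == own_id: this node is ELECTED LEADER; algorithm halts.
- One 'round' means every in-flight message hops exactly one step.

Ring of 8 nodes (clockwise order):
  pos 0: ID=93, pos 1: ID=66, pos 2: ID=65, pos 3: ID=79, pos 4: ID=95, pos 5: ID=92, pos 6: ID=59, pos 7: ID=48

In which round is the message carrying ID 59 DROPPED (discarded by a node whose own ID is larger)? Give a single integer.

Round 1: pos1(id66) recv 93: fwd; pos2(id65) recv 66: fwd; pos3(id79) recv 65: drop; pos4(id95) recv 79: drop; pos5(id92) recv 95: fwd; pos6(id59) recv 92: fwd; pos7(id48) recv 59: fwd; pos0(id93) recv 48: drop
Round 2: pos2(id65) recv 93: fwd; pos3(id79) recv 66: drop; pos6(id59) recv 95: fwd; pos7(id48) recv 92: fwd; pos0(id93) recv 59: drop
Round 3: pos3(id79) recv 93: fwd; pos7(id48) recv 95: fwd; pos0(id93) recv 92: drop
Round 4: pos4(id95) recv 93: drop; pos0(id93) recv 95: fwd
Round 5: pos1(id66) recv 95: fwd
Round 6: pos2(id65) recv 95: fwd
Round 7: pos3(id79) recv 95: fwd
Round 8: pos4(id95) recv 95: ELECTED
Message ID 59 originates at pos 6; dropped at pos 0 in round 2

Answer: 2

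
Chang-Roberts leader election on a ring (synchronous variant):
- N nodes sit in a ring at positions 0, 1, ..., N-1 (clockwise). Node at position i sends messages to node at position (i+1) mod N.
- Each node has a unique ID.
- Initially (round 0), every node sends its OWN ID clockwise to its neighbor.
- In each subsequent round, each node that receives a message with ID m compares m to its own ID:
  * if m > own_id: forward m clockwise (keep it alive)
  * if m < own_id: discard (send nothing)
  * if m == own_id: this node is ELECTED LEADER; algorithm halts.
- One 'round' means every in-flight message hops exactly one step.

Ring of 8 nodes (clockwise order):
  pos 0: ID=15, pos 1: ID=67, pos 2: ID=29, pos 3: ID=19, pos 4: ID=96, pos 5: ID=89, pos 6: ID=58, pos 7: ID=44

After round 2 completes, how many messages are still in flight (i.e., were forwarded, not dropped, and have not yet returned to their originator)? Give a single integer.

Answer: 4

Derivation:
Round 1: pos1(id67) recv 15: drop; pos2(id29) recv 67: fwd; pos3(id19) recv 29: fwd; pos4(id96) recv 19: drop; pos5(id89) recv 96: fwd; pos6(id58) recv 89: fwd; pos7(id44) recv 58: fwd; pos0(id15) recv 44: fwd
Round 2: pos3(id19) recv 67: fwd; pos4(id96) recv 29: drop; pos6(id58) recv 96: fwd; pos7(id44) recv 89: fwd; pos0(id15) recv 58: fwd; pos1(id67) recv 44: drop
After round 2: 4 messages still in flight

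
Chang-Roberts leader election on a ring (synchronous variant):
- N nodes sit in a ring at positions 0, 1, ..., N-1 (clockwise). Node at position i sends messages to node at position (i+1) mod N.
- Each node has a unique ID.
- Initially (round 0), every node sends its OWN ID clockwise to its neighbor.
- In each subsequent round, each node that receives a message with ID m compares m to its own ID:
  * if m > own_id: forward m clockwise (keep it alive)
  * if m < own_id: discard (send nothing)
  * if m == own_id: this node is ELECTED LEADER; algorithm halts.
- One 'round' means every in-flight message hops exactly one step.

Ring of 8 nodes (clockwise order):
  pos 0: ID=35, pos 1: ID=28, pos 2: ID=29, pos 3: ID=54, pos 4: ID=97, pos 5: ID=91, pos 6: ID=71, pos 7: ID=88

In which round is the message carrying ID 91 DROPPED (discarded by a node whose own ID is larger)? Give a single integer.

Round 1: pos1(id28) recv 35: fwd; pos2(id29) recv 28: drop; pos3(id54) recv 29: drop; pos4(id97) recv 54: drop; pos5(id91) recv 97: fwd; pos6(id71) recv 91: fwd; pos7(id88) recv 71: drop; pos0(id35) recv 88: fwd
Round 2: pos2(id29) recv 35: fwd; pos6(id71) recv 97: fwd; pos7(id88) recv 91: fwd; pos1(id28) recv 88: fwd
Round 3: pos3(id54) recv 35: drop; pos7(id88) recv 97: fwd; pos0(id35) recv 91: fwd; pos2(id29) recv 88: fwd
Round 4: pos0(id35) recv 97: fwd; pos1(id28) recv 91: fwd; pos3(id54) recv 88: fwd
Round 5: pos1(id28) recv 97: fwd; pos2(id29) recv 91: fwd; pos4(id97) recv 88: drop
Round 6: pos2(id29) recv 97: fwd; pos3(id54) recv 91: fwd
Round 7: pos3(id54) recv 97: fwd; pos4(id97) recv 91: drop
Round 8: pos4(id97) recv 97: ELECTED
Message ID 91 originates at pos 5; dropped at pos 4 in round 7

Answer: 7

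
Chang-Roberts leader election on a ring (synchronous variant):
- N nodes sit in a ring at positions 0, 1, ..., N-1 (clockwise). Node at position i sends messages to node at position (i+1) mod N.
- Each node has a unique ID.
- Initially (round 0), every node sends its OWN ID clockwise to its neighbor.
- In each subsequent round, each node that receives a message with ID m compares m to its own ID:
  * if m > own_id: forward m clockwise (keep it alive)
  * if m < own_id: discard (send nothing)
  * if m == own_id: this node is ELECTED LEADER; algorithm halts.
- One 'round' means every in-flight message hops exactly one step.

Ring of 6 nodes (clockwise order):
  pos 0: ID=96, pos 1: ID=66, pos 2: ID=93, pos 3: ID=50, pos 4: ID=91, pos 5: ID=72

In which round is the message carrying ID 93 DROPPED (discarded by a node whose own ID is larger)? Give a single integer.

Answer: 4

Derivation:
Round 1: pos1(id66) recv 96: fwd; pos2(id93) recv 66: drop; pos3(id50) recv 93: fwd; pos4(id91) recv 50: drop; pos5(id72) recv 91: fwd; pos0(id96) recv 72: drop
Round 2: pos2(id93) recv 96: fwd; pos4(id91) recv 93: fwd; pos0(id96) recv 91: drop
Round 3: pos3(id50) recv 96: fwd; pos5(id72) recv 93: fwd
Round 4: pos4(id91) recv 96: fwd; pos0(id96) recv 93: drop
Round 5: pos5(id72) recv 96: fwd
Round 6: pos0(id96) recv 96: ELECTED
Message ID 93 originates at pos 2; dropped at pos 0 in round 4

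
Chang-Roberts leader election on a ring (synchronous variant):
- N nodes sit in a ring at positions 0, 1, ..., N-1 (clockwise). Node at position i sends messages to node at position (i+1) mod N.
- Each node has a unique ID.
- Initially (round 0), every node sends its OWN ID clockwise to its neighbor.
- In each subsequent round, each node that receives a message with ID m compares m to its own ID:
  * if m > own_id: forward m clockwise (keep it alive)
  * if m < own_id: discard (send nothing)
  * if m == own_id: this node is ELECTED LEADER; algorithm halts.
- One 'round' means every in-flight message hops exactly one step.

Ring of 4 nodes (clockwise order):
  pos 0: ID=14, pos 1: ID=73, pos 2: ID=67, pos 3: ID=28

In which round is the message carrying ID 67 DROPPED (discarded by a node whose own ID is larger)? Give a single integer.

Answer: 3

Derivation:
Round 1: pos1(id73) recv 14: drop; pos2(id67) recv 73: fwd; pos3(id28) recv 67: fwd; pos0(id14) recv 28: fwd
Round 2: pos3(id28) recv 73: fwd; pos0(id14) recv 67: fwd; pos1(id73) recv 28: drop
Round 3: pos0(id14) recv 73: fwd; pos1(id73) recv 67: drop
Round 4: pos1(id73) recv 73: ELECTED
Message ID 67 originates at pos 2; dropped at pos 1 in round 3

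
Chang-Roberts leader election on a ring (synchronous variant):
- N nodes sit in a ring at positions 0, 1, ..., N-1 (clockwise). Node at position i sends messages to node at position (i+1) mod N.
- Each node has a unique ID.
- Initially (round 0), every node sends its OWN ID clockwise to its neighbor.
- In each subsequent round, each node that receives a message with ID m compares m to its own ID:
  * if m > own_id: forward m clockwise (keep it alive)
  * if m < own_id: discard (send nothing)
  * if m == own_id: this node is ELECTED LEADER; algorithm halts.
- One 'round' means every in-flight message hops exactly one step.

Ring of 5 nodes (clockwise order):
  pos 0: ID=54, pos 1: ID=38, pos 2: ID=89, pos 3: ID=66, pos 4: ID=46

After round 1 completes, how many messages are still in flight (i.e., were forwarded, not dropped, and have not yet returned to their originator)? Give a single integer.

Round 1: pos1(id38) recv 54: fwd; pos2(id89) recv 38: drop; pos3(id66) recv 89: fwd; pos4(id46) recv 66: fwd; pos0(id54) recv 46: drop
After round 1: 3 messages still in flight

Answer: 3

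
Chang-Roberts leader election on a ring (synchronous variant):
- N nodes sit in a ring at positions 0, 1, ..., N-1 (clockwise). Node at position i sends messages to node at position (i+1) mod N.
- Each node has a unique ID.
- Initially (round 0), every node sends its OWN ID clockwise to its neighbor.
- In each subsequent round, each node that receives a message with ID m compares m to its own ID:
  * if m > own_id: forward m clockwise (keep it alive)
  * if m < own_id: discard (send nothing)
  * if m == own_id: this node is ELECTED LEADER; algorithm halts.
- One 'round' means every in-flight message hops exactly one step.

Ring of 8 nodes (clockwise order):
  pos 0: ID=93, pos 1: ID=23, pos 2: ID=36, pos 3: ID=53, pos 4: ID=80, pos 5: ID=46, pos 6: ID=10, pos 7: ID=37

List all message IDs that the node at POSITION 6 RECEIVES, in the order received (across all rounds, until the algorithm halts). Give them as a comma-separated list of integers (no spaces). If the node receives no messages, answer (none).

Answer: 46,80,93

Derivation:
Round 1: pos1(id23) recv 93: fwd; pos2(id36) recv 23: drop; pos3(id53) recv 36: drop; pos4(id80) recv 53: drop; pos5(id46) recv 80: fwd; pos6(id10) recv 46: fwd; pos7(id37) recv 10: drop; pos0(id93) recv 37: drop
Round 2: pos2(id36) recv 93: fwd; pos6(id10) recv 80: fwd; pos7(id37) recv 46: fwd
Round 3: pos3(id53) recv 93: fwd; pos7(id37) recv 80: fwd; pos0(id93) recv 46: drop
Round 4: pos4(id80) recv 93: fwd; pos0(id93) recv 80: drop
Round 5: pos5(id46) recv 93: fwd
Round 6: pos6(id10) recv 93: fwd
Round 7: pos7(id37) recv 93: fwd
Round 8: pos0(id93) recv 93: ELECTED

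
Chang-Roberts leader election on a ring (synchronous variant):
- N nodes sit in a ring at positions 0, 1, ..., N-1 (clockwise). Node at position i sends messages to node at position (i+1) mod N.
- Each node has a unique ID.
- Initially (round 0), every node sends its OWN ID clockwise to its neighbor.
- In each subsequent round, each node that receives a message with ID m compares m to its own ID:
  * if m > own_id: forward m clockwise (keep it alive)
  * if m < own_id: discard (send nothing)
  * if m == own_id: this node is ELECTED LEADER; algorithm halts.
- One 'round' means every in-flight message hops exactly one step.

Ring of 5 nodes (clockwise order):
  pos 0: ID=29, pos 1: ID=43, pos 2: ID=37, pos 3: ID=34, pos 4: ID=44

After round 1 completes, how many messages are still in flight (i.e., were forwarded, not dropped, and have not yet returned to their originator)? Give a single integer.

Answer: 3

Derivation:
Round 1: pos1(id43) recv 29: drop; pos2(id37) recv 43: fwd; pos3(id34) recv 37: fwd; pos4(id44) recv 34: drop; pos0(id29) recv 44: fwd
After round 1: 3 messages still in flight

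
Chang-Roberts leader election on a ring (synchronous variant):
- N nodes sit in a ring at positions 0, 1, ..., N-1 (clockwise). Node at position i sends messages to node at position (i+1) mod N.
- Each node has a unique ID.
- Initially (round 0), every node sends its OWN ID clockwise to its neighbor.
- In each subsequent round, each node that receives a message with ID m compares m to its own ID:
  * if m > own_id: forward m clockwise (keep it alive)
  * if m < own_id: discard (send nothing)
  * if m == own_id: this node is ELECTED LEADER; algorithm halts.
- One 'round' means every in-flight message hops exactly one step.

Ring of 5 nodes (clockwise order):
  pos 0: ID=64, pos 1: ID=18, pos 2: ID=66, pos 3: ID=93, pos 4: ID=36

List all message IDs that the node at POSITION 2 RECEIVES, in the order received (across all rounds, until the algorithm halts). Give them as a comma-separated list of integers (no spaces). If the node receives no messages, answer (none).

Round 1: pos1(id18) recv 64: fwd; pos2(id66) recv 18: drop; pos3(id93) recv 66: drop; pos4(id36) recv 93: fwd; pos0(id64) recv 36: drop
Round 2: pos2(id66) recv 64: drop; pos0(id64) recv 93: fwd
Round 3: pos1(id18) recv 93: fwd
Round 4: pos2(id66) recv 93: fwd
Round 5: pos3(id93) recv 93: ELECTED

Answer: 18,64,93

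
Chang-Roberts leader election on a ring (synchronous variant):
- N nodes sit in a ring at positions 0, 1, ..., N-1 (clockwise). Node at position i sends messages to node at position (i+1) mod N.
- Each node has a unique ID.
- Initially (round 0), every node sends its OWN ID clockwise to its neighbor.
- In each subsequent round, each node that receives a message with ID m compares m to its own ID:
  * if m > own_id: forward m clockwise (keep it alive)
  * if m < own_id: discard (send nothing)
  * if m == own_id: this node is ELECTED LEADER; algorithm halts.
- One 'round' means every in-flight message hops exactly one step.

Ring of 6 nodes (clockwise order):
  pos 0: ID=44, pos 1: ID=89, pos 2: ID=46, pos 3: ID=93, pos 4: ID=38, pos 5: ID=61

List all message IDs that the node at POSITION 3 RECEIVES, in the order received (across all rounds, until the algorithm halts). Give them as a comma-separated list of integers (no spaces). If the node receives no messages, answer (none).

Round 1: pos1(id89) recv 44: drop; pos2(id46) recv 89: fwd; pos3(id93) recv 46: drop; pos4(id38) recv 93: fwd; pos5(id61) recv 38: drop; pos0(id44) recv 61: fwd
Round 2: pos3(id93) recv 89: drop; pos5(id61) recv 93: fwd; pos1(id89) recv 61: drop
Round 3: pos0(id44) recv 93: fwd
Round 4: pos1(id89) recv 93: fwd
Round 5: pos2(id46) recv 93: fwd
Round 6: pos3(id93) recv 93: ELECTED

Answer: 46,89,93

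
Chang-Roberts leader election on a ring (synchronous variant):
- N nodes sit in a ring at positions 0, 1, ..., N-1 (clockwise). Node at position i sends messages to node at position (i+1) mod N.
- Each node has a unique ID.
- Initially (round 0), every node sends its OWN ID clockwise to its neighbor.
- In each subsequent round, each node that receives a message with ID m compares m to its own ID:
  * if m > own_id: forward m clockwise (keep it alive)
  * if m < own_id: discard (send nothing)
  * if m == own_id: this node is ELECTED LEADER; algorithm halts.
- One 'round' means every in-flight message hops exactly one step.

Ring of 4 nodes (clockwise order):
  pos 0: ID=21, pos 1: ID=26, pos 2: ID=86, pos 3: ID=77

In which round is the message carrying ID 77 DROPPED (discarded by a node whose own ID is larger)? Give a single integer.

Round 1: pos1(id26) recv 21: drop; pos2(id86) recv 26: drop; pos3(id77) recv 86: fwd; pos0(id21) recv 77: fwd
Round 2: pos0(id21) recv 86: fwd; pos1(id26) recv 77: fwd
Round 3: pos1(id26) recv 86: fwd; pos2(id86) recv 77: drop
Round 4: pos2(id86) recv 86: ELECTED
Message ID 77 originates at pos 3; dropped at pos 2 in round 3

Answer: 3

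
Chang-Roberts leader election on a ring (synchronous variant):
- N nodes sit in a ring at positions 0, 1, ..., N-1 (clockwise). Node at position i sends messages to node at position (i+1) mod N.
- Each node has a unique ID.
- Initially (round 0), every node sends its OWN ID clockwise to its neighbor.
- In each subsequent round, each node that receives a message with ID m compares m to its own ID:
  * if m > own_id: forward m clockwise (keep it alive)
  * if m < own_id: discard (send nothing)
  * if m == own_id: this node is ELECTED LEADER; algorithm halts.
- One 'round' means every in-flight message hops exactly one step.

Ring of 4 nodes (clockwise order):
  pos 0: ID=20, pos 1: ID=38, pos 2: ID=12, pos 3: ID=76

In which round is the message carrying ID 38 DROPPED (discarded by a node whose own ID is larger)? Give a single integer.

Answer: 2

Derivation:
Round 1: pos1(id38) recv 20: drop; pos2(id12) recv 38: fwd; pos3(id76) recv 12: drop; pos0(id20) recv 76: fwd
Round 2: pos3(id76) recv 38: drop; pos1(id38) recv 76: fwd
Round 3: pos2(id12) recv 76: fwd
Round 4: pos3(id76) recv 76: ELECTED
Message ID 38 originates at pos 1; dropped at pos 3 in round 2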